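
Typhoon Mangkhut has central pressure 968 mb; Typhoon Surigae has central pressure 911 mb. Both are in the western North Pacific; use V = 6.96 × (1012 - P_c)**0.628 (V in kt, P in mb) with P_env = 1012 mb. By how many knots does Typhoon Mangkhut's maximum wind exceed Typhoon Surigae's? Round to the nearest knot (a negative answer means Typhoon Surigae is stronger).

Typhoon Mangkhut: ΔP = 44; V ≈ 6.96 × 44^0.628 ≈ 74.94 kt.
Typhoon Surigae: ΔP = 101; V ≈ 6.96 × 101^0.628 ≈ 126.28 kt.
Difference ≈ 74.94 − 126.28 = -51.34 → -51 kt.

-51 kt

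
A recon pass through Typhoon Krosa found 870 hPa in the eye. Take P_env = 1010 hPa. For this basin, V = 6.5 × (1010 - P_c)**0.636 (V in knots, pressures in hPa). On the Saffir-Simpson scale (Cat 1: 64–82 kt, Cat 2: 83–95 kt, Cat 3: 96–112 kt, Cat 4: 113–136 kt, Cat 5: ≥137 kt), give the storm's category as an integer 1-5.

ΔP = 1010 − 870 = 140 hPa.
V ≈ 6.5 × 140^0.636 = 6.5 × 23.17 ≈ 151 kt.
151 kt falls in the Category 5 band.

5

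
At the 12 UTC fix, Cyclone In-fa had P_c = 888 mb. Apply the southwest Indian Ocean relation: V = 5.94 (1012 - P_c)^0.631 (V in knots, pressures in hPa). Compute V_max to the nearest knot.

ΔP = 1012 − 888 = 124 mb.
124^0.631 ≈ 20.939.
V ≈ 5.94 × 20.939 ≈ 124.4 kt.

124 kt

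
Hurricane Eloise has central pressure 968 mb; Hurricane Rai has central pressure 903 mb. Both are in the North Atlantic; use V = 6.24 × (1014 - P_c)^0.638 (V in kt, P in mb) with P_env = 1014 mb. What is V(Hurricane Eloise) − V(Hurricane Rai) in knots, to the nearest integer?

Hurricane Eloise: ΔP = 46; V ≈ 6.24 × 46^0.638 ≈ 71.78 kt.
Hurricane Rai: ΔP = 111; V ≈ 6.24 × 111^0.638 ≈ 125.92 kt.
Difference ≈ 71.78 − 125.92 = -54.14 → -54 kt.

-54 kt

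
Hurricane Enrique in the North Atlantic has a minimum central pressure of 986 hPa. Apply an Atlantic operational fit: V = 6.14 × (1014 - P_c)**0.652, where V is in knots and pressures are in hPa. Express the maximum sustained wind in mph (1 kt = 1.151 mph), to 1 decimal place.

ΔP = 1014 − 986 = 28 hPa.
V ≈ 6.14 × 28^0.652 = 6.14 × 8.781 ≈ 53.916 kt.
53.916 × 1.151 ≈ 62.06 mph → 62.1 mph.

62.1 mph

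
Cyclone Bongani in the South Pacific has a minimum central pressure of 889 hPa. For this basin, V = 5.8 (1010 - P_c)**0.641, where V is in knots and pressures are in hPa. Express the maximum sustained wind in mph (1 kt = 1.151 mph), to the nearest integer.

144 mph

ΔP = 1010 − 889 = 121 hPa.
V ≈ 5.8 × 121^0.641 = 5.8 × 21.630 ≈ 125.457 kt.
125.457 × 1.151 ≈ 144.40 mph → 144 mph.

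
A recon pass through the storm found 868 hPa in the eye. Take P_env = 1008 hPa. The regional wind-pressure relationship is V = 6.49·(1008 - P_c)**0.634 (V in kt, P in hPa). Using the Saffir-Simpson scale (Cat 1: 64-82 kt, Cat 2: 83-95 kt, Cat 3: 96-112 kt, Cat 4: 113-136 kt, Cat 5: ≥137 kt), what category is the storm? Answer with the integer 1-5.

5

ΔP = 1008 − 868 = 140 hPa.
V ≈ 6.49 × 140^0.634 = 6.49 × 22.94 ≈ 149 kt.
149 kt falls in the Category 5 band.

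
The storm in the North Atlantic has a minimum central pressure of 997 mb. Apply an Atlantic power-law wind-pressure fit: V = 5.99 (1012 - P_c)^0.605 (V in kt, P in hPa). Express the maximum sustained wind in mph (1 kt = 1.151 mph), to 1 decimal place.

35.5 mph

ΔP = 1012 − 997 = 15 mb.
V ≈ 5.99 × 15^0.605 = 5.99 × 5.147 ≈ 30.829 kt.
30.829 × 1.151 ≈ 35.48 mph → 35.5 mph.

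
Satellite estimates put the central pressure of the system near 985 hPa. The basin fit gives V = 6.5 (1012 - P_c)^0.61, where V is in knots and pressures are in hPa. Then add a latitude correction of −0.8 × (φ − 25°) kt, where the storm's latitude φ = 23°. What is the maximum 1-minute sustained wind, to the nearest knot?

ΔP = 1012 − 985 = 27 hPa.
27^0.61 ≈ 7.467.
V ≈ 6.5 × 7.467 ≈ 48.5 kt.
Latitude correction: −0.8 × (23 − 25) = 1.6 kt.
Corrected V ≈ 50.1 kt → 50 kt.

50 kt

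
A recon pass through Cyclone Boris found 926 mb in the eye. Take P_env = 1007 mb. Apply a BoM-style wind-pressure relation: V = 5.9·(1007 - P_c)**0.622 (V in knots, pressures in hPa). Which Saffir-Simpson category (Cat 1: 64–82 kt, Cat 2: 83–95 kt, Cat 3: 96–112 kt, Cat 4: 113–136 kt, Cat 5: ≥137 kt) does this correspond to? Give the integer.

ΔP = 1007 − 926 = 81 mb.
V ≈ 5.9 × 81^0.622 = 5.9 × 15.38 ≈ 91 kt.
91 kt falls in the Category 2 band.

2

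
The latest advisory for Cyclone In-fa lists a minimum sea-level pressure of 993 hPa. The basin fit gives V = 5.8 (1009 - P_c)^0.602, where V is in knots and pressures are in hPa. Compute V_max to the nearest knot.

31 kt

ΔP = 1009 − 993 = 16 hPa.
16^0.602 ≈ 5.307.
V ≈ 5.8 × 5.307 ≈ 30.8 kt.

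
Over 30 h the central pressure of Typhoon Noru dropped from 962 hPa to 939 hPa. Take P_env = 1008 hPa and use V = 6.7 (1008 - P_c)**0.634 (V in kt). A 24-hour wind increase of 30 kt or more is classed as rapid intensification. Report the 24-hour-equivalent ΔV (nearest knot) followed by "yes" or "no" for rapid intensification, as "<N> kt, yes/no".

18 kt, no

V₁: ΔP = 46, V ≈ 6.7 × 46^0.634 ≈ 75.90 kt.
V₂: ΔP = 69, V ≈ 6.7 × 69^0.634 ≈ 98.15 kt.
ΔV over 30 h = 22.25 kt → 24 h equivalent = 22.25 × 24/30 ≈ 17.80 kt.
18 kt < 30 kt ⇒ not rapid intensification.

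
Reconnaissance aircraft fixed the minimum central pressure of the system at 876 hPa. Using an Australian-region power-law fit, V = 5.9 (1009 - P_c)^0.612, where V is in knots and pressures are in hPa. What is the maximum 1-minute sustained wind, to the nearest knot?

ΔP = 1009 − 876 = 133 hPa.
133^0.612 ≈ 19.943.
V ≈ 5.9 × 19.943 ≈ 117.7 kt.

118 kt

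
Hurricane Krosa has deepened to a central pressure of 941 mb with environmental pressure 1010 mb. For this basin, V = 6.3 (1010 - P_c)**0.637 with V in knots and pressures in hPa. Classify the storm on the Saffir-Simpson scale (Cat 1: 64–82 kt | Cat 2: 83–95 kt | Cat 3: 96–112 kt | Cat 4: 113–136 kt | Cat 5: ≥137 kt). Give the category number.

2

ΔP = 1010 − 941 = 69 mb.
V ≈ 6.3 × 69^0.637 = 6.3 × 14.84 ≈ 93 kt.
93 kt falls in the Category 2 band.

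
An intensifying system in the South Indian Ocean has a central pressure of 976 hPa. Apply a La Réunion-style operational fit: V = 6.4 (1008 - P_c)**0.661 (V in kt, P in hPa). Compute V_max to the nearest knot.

63 kt

ΔP = 1008 − 976 = 32 hPa.
32^0.661 ≈ 9.883.
V ≈ 6.4 × 9.883 ≈ 63.3 kt.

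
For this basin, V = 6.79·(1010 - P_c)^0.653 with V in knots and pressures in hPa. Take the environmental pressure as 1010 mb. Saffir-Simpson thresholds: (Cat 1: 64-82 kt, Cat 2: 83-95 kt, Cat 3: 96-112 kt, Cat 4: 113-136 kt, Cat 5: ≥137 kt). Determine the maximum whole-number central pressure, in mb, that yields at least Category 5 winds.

910 mb

Category 5 begins at V = 137 kt.
Required ΔP = (137/6.79)^(1/0.653) = 20.177^1.531 ≈ 99.60 mb.
P_c ≤ 1010 − 99.60 = 910.40, so the highest integer P_c is 910 mb.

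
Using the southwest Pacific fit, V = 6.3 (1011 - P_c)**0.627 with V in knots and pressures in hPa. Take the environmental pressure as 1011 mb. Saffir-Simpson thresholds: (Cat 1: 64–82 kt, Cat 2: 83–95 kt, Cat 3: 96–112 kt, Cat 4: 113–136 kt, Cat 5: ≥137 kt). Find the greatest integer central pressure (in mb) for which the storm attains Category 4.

Category 4 begins at V = 113 kt.
Required ΔP = (113/6.3)^(1/0.627) = 17.937^1.595 ≈ 99.90 mb.
P_c ≤ 1011 − 99.90 = 911.10, so the highest integer P_c is 911 mb.

911 mb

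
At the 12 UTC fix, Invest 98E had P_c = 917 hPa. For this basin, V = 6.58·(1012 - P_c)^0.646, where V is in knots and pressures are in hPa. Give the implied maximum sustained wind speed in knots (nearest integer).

ΔP = 1012 − 917 = 95 hPa.
95^0.646 ≈ 18.950.
V ≈ 6.58 × 18.950 ≈ 124.7 kt.

125 kt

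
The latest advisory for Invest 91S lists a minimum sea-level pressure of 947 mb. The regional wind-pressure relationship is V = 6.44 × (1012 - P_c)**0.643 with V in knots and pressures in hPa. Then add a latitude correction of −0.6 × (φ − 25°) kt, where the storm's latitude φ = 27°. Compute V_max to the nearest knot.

ΔP = 1012 − 947 = 65 mb.
65^0.643 ≈ 14.645.
V ≈ 6.44 × 14.645 ≈ 94.3 kt.
Latitude correction: −0.6 × (27 − 25) = -1.2 kt.
Corrected V ≈ 93.1 kt → 93 kt.

93 kt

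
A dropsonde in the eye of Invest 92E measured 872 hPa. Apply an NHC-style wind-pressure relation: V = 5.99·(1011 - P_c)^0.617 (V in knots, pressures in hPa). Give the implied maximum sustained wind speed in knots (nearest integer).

126 kt

ΔP = 1011 − 872 = 139 hPa.
139^0.617 ≈ 21.001.
V ≈ 5.99 × 21.001 ≈ 125.8 kt.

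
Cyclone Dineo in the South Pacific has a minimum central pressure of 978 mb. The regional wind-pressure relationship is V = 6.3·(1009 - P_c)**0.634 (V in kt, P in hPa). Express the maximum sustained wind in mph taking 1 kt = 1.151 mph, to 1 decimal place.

64.0 mph

ΔP = 1009 − 978 = 31 mb.
V ≈ 6.3 × 31^0.634 = 6.3 × 8.821 ≈ 55.573 kt.
55.573 × 1.151 ≈ 63.96 mph → 64.0 mph.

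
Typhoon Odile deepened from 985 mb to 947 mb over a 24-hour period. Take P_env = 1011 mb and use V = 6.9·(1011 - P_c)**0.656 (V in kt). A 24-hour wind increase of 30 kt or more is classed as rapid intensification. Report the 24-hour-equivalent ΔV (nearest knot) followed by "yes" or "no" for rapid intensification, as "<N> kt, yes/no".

V₁: ΔP = 26, V ≈ 6.9 × 26^0.656 ≈ 58.49 kt.
V₂: ΔP = 64, V ≈ 6.9 × 64^0.656 ≈ 105.61 kt.
ΔV over 24 h = 47.12 kt → 24 h equivalent = 47.12 × 24/24 ≈ 47.12 kt.
47 kt ≥ 30 kt ⇒ rapid intensification.

47 kt, yes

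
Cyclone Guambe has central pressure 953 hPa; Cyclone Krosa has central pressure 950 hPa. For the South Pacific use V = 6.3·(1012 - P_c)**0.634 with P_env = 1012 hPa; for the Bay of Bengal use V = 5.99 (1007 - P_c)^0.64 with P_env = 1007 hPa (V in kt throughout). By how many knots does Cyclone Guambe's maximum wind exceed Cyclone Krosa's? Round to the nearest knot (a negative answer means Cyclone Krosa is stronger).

4 kt

Cyclone Guambe: ΔP = 59; V ≈ 6.3 × 59^0.634 ≈ 83.57 kt.
Cyclone Krosa: ΔP = 57; V ≈ 5.99 × 57^0.64 ≈ 79.65 kt.
Difference ≈ 83.57 − 79.65 = 3.92 → 4 kt.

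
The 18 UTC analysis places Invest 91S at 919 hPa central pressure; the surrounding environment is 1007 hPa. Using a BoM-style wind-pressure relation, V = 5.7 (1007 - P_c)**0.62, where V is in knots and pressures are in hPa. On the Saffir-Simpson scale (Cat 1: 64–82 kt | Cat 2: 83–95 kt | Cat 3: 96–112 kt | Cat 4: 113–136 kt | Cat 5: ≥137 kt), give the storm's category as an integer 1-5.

2

ΔP = 1007 − 919 = 88 hPa.
V ≈ 5.7 × 88^0.62 = 5.7 × 16.05 ≈ 92 kt.
92 kt falls in the Category 2 band.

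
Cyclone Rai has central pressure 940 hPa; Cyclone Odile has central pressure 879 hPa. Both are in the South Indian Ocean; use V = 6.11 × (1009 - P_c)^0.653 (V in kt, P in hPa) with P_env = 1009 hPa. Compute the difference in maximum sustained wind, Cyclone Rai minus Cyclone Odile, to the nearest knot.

Cyclone Rai: ΔP = 69; V ≈ 6.11 × 69^0.653 ≈ 97.01 kt.
Cyclone Odile: ΔP = 130; V ≈ 6.11 × 130^0.653 ≈ 146.71 kt.
Difference ≈ 97.01 − 146.71 = -49.70 → -50 kt.

-50 kt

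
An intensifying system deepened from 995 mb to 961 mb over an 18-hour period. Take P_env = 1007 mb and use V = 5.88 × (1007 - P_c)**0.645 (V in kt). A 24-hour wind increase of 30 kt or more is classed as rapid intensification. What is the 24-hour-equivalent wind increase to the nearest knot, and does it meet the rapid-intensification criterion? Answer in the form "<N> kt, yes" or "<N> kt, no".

54 kt, yes

V₁: ΔP = 12, V ≈ 5.88 × 12^0.645 ≈ 29.20 kt.
V₂: ΔP = 46, V ≈ 5.88 × 46^0.645 ≈ 69.48 kt.
ΔV over 18 h = 40.28 kt → 24 h equivalent = 40.28 × 24/18 ≈ 53.71 kt.
54 kt ≥ 30 kt ⇒ rapid intensification.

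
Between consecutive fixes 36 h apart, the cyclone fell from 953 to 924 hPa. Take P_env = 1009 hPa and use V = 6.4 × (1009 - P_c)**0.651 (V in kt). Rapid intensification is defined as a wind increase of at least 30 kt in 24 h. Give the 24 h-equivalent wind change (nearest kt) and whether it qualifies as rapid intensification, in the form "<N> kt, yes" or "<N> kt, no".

18 kt, no

V₁: ΔP = 56, V ≈ 6.4 × 56^0.651 ≈ 87.95 kt.
V₂: ΔP = 85, V ≈ 6.4 × 85^0.651 ≈ 115.41 kt.
ΔV over 36 h = 27.46 kt → 24 h equivalent = 27.46 × 24/36 ≈ 18.31 kt.
18 kt < 30 kt ⇒ not rapid intensification.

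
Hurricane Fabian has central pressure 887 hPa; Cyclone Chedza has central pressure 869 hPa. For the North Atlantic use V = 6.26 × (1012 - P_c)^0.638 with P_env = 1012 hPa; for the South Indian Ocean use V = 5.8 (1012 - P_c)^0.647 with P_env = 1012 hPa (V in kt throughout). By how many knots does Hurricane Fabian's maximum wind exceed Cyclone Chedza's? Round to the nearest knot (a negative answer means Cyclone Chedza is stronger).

Hurricane Fabian: ΔP = 125; V ≈ 6.26 × 125^0.638 ≈ 136.27 kt.
Cyclone Chedza: ΔP = 143; V ≈ 5.8 × 143^0.647 ≈ 143.86 kt.
Difference ≈ 136.27 − 143.86 = -7.59 → -8 kt.

-8 kt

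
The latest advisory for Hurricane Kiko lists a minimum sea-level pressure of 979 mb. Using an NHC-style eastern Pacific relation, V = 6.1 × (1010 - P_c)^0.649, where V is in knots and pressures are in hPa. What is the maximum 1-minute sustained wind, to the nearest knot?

57 kt

ΔP = 1010 − 979 = 31 mb.
31^0.649 ≈ 9.287.
V ≈ 6.1 × 9.287 ≈ 56.7 kt.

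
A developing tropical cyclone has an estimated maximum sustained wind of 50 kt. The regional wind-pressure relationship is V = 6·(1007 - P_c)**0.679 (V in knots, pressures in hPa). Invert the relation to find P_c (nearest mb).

984 mb

ΔP = (V / 6)^(1/0.679) = (50/6)^1.473.
50/6 = 8.333; 8.333^1.473 ≈ 22.71 mb.
P_c = 1007 − 22.71 = 984.29 ≈ 984 mb.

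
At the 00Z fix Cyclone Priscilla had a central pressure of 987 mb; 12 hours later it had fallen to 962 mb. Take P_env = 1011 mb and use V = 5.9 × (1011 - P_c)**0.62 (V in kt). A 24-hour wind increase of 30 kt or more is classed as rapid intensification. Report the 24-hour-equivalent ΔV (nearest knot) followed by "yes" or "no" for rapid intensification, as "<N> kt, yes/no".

V₁: ΔP = 24, V ≈ 5.9 × 24^0.62 ≈ 42.32 kt.
V₂: ΔP = 49, V ≈ 5.9 × 49^0.62 ≈ 65.88 kt.
ΔV over 12 h = 23.56 kt → 24 h equivalent = 23.56 × 24/12 ≈ 47.12 kt.
47 kt ≥ 30 kt ⇒ rapid intensification.

47 kt, yes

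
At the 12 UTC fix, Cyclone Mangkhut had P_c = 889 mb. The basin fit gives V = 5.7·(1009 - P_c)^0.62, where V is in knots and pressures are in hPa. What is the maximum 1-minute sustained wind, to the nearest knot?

111 kt

ΔP = 1009 − 889 = 120 mb.
120^0.62 ≈ 19.458.
V ≈ 5.7 × 19.458 ≈ 110.9 kt.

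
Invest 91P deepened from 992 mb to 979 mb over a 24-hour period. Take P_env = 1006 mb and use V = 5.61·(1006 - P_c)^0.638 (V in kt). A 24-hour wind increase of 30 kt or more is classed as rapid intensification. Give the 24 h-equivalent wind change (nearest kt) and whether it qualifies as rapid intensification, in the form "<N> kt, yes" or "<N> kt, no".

16 kt, no

V₁: ΔP = 14, V ≈ 5.61 × 14^0.638 ≈ 30.21 kt.
V₂: ΔP = 27, V ≈ 5.61 × 27^0.638 ≈ 45.94 kt.
ΔV over 24 h = 15.73 kt → 24 h equivalent = 15.73 × 24/24 ≈ 15.73 kt.
16 kt < 30 kt ⇒ not rapid intensification.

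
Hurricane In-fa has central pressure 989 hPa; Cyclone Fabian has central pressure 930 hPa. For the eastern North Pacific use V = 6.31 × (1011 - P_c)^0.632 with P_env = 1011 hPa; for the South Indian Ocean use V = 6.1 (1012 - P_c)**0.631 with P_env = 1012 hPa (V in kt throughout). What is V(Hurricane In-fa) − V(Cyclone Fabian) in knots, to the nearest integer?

-54 kt

Hurricane In-fa: ΔP = 22; V ≈ 6.31 × 22^0.632 ≈ 44.51 kt.
Cyclone Fabian: ΔP = 82; V ≈ 6.1 × 82^0.631 ≈ 98.39 kt.
Difference ≈ 44.51 − 98.39 = -53.88 → -54 kt.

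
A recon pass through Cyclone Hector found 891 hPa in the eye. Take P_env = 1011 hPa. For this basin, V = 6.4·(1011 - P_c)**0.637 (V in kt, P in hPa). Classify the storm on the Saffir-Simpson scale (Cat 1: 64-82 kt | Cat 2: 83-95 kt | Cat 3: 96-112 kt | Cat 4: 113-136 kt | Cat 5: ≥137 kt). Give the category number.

4

ΔP = 1011 − 891 = 120 hPa.
V ≈ 6.4 × 120^0.637 = 6.4 × 21.11 ≈ 135 kt.
135 kt falls in the Category 4 band.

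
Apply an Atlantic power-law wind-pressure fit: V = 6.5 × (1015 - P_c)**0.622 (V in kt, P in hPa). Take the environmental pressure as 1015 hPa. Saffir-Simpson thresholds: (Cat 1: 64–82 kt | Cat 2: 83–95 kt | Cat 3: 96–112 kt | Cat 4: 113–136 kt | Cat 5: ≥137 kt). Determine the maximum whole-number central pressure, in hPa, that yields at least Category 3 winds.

Category 3 begins at V = 96 kt.
Required ΔP = (96/6.5)^(1/0.622) = 14.769^1.608 ≈ 75.86 hPa.
P_c ≤ 1015 − 75.86 = 939.14, so the highest integer P_c is 939 hPa.

939 hPa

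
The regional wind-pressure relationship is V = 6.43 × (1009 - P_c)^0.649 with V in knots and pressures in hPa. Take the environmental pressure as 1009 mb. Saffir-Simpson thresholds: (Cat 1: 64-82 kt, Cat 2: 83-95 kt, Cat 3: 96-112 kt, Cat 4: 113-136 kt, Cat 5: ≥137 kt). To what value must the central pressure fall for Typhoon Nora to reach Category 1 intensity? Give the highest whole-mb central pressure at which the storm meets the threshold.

Category 1 begins at V = 64 kt.
Required ΔP = (64/6.43)^(1/0.649) = 9.953^1.541 ≈ 34.49 mb.
P_c ≤ 1009 − 34.49 = 974.51, so the highest integer P_c is 974 mb.

974 mb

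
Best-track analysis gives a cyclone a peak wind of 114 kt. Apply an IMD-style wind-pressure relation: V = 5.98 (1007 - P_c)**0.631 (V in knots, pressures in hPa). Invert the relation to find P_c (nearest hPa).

900 hPa

ΔP = (V / 5.98)^(1/0.631) = (114/5.98)^1.585.
114/5.98 = 19.064; 19.064^1.585 ≈ 106.87 hPa.
P_c = 1007 − 106.87 = 900.13 ≈ 900 hPa.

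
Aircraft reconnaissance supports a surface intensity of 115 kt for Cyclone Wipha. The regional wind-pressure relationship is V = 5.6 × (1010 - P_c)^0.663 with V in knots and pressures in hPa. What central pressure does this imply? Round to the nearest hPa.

915 hPa

ΔP = (V / 5.6)^(1/0.663) = (115/5.6)^1.508.
115/5.6 = 20.536; 20.536^1.508 ≈ 95.42 hPa.
P_c = 1010 − 95.42 = 914.58 ≈ 915 hPa.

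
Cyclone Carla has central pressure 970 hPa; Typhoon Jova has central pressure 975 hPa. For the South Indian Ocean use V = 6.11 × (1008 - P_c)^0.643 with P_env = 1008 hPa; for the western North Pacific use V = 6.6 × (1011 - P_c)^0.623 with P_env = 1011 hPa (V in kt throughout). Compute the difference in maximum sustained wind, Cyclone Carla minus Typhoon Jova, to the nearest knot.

Cyclone Carla: ΔP = 38; V ≈ 6.11 × 38^0.643 ≈ 63.36 kt.
Typhoon Jova: ΔP = 36; V ≈ 6.6 × 36^0.623 ≈ 61.53 kt.
Difference ≈ 63.36 − 61.53 = 1.83 → 2 kt.

2 kt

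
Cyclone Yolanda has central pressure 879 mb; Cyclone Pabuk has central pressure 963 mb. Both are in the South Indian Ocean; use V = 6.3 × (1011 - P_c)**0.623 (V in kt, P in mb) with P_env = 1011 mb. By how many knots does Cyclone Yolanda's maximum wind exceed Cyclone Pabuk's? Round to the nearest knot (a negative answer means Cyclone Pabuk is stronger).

Cyclone Yolanda: ΔP = 132; V ≈ 6.3 × 132^0.623 ≈ 131.96 kt.
Cyclone Pabuk: ΔP = 48; V ≈ 6.3 × 48^0.623 ≈ 70.27 kt.
Difference ≈ 131.96 − 70.27 = 61.69 → 62 kt.

62 kt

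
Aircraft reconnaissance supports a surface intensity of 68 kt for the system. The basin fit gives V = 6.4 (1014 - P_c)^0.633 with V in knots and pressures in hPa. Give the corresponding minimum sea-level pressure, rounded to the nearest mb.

ΔP = (V / 6.4)^(1/0.633) = (68/6.4)^1.580.
68/6.4 = 10.625; 10.625^1.580 ≈ 41.82 mb.
P_c = 1014 − 41.82 = 972.18 ≈ 972 mb.

972 mb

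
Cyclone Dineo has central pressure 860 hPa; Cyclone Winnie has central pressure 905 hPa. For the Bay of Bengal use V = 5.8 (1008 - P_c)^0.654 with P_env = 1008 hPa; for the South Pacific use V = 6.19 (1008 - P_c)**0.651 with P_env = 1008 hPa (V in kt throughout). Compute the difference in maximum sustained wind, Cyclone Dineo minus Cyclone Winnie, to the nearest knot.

26 kt

Cyclone Dineo: ΔP = 148; V ≈ 5.8 × 148^0.654 ≈ 152.33 kt.
Cyclone Winnie: ΔP = 103; V ≈ 6.19 × 103^0.651 ≈ 126.49 kt.
Difference ≈ 152.33 − 126.49 = 25.84 → 26 kt.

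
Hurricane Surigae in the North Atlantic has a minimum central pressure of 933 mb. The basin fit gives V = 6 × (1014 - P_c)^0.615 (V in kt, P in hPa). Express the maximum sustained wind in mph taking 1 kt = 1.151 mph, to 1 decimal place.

ΔP = 1014 − 933 = 81 mb.
V ≈ 6 × 81^0.615 = 6 × 14.918 ≈ 89.510 kt.
89.510 × 1.151 ≈ 103.03 mph → 103.0 mph.

103.0 mph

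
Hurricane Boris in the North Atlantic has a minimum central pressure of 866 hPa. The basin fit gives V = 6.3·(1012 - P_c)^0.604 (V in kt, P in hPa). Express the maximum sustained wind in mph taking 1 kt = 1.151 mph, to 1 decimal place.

ΔP = 1012 − 866 = 146 hPa.
V ≈ 6.3 × 146^0.604 = 6.3 × 20.289 ≈ 127.823 kt.
127.823 × 1.151 ≈ 147.12 mph → 147.1 mph.

147.1 mph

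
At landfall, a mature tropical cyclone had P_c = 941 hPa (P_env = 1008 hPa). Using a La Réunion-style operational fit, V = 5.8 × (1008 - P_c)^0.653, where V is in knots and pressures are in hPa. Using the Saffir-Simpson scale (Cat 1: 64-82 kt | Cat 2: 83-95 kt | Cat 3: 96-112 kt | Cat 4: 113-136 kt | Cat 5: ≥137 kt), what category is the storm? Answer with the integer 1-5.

2

ΔP = 1008 − 941 = 67 hPa.
V ≈ 5.8 × 67^0.653 = 5.8 × 15.57 ≈ 90 kt.
90 kt falls in the Category 2 band.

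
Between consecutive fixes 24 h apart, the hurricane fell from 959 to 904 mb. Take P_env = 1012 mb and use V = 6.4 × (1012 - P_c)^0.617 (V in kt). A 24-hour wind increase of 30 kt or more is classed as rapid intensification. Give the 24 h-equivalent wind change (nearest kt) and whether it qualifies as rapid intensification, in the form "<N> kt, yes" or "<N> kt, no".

41 kt, yes

V₁: ΔP = 53, V ≈ 6.4 × 53^0.617 ≈ 74.14 kt.
V₂: ΔP = 108, V ≈ 6.4 × 108^0.617 ≈ 115.03 kt.
ΔV over 24 h = 40.89 kt → 24 h equivalent = 40.89 × 24/24 ≈ 40.89 kt.
41 kt ≥ 30 kt ⇒ rapid intensification.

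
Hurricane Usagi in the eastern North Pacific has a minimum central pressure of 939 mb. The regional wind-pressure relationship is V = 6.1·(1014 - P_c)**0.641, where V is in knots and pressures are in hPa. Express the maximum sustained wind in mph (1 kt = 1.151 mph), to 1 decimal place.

ΔP = 1014 − 939 = 75 mb.
V ≈ 6.1 × 75^0.641 = 6.1 × 15.919 ≈ 97.106 kt.
97.106 × 1.151 ≈ 111.77 mph → 111.8 mph.

111.8 mph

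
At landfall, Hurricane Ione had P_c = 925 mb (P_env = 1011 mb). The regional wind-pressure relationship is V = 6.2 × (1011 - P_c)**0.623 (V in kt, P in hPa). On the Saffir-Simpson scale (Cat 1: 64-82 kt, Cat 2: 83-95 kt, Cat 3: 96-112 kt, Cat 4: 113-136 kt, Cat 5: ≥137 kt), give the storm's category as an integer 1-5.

ΔP = 1011 − 925 = 86 mb.
V ≈ 6.2 × 86^0.623 = 6.2 × 16.04 ≈ 99 kt.
99 kt falls in the Category 3 band.

3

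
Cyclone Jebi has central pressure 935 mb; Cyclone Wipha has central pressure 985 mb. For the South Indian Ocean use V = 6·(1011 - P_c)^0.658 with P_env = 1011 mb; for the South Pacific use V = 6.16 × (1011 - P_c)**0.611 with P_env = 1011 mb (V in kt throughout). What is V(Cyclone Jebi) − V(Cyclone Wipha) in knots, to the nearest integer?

59 kt

Cyclone Jebi: ΔP = 76; V ≈ 6 × 76^0.658 ≈ 103.69 kt.
Cyclone Wipha: ΔP = 26; V ≈ 6.16 × 26^0.611 ≈ 45.10 kt.
Difference ≈ 103.69 − 45.10 = 58.59 → 59 kt.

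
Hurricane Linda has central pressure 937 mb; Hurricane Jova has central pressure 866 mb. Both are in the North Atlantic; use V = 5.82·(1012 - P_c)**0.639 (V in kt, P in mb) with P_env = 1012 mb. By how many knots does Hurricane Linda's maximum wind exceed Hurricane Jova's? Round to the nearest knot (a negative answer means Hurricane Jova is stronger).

-49 kt

Hurricane Linda: ΔP = 75; V ≈ 5.82 × 75^0.639 ≈ 91.85 kt.
Hurricane Jova: ΔP = 146; V ≈ 5.82 × 146^0.639 ≈ 140.59 kt.
Difference ≈ 91.85 − 140.59 = -48.74 → -49 kt.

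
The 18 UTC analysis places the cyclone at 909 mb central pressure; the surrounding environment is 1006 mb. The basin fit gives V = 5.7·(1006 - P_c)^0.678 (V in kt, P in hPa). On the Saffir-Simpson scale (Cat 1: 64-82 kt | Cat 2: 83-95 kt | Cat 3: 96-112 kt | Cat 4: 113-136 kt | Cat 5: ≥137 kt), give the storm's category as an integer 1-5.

ΔP = 1006 − 909 = 97 mb.
V ≈ 5.7 × 97^0.678 = 5.7 × 22.23 ≈ 127 kt.
127 kt falls in the Category 4 band.

4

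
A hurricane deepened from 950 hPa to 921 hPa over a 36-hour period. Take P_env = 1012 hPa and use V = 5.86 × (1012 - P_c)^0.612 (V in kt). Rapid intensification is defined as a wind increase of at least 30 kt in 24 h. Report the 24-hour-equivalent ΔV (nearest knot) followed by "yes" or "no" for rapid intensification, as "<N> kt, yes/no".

13 kt, no

V₁: ΔP = 62, V ≈ 5.86 × 62^0.612 ≈ 73.26 kt.
V₂: ΔP = 91, V ≈ 5.86 × 91^0.612 ≈ 92.65 kt.
ΔV over 36 h = 19.39 kt → 24 h equivalent = 19.39 × 24/36 ≈ 12.93 kt.
13 kt < 30 kt ⇒ not rapid intensification.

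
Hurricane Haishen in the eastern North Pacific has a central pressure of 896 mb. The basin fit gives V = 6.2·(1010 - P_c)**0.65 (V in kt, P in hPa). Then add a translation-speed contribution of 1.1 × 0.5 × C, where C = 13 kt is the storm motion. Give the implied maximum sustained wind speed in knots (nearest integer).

142 kt

ΔP = 1010 − 896 = 114 mb.
114^0.65 ≈ 21.726.
V ≈ 6.2 × 21.726 ≈ 134.7 kt.
Translation term: 1.1 × 0.5 × 13 = 7.15 kt.
Corrected V ≈ 141.85 kt → 142 kt.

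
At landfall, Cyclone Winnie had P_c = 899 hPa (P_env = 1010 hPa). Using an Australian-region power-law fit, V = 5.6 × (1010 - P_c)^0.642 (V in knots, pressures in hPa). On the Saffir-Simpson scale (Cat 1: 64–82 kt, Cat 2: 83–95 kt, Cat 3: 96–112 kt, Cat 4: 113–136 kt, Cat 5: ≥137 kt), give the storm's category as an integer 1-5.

ΔP = 1010 − 899 = 111 hPa.
V ≈ 5.6 × 111^0.642 = 5.6 × 20.56 ≈ 115 kt.
115 kt falls in the Category 4 band.

4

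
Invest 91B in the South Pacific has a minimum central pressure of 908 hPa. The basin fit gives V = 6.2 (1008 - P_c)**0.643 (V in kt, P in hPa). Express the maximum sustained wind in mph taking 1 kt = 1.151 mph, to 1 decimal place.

137.9 mph

ΔP = 1008 − 908 = 100 hPa.
V ≈ 6.2 × 100^0.643 = 6.2 × 19.320 ≈ 119.782 kt.
119.782 × 1.151 ≈ 137.87 mph → 137.9 mph.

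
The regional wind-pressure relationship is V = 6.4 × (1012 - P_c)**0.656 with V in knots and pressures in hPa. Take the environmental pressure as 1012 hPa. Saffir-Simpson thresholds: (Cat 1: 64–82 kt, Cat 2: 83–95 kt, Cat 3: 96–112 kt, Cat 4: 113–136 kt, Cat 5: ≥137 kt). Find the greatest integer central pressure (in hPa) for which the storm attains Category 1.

Category 1 begins at V = 64 kt.
Required ΔP = (64/6.4)^(1/0.656) = 10.000^1.524 ≈ 33.45 hPa.
P_c ≤ 1012 − 33.45 = 978.55, so the highest integer P_c is 978 hPa.

978 hPa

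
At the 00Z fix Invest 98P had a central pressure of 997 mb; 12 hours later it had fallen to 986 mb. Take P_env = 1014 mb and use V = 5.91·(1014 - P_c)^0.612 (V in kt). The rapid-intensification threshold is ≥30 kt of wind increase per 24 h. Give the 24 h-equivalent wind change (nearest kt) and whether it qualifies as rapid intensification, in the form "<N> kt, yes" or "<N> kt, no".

V₁: ΔP = 17, V ≈ 5.91 × 17^0.612 ≈ 33.47 kt.
V₂: ΔP = 28, V ≈ 5.91 × 28^0.612 ≈ 45.42 kt.
ΔV over 12 h = 11.95 kt → 24 h equivalent = 11.95 × 24/12 ≈ 23.90 kt.
24 kt < 30 kt ⇒ not rapid intensification.

24 kt, no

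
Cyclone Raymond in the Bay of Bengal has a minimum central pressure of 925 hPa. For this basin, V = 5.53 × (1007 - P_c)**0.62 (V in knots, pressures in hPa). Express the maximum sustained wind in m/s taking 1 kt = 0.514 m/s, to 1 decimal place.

ΔP = 1007 − 925 = 82 hPa.
V ≈ 5.53 × 82^0.62 = 5.53 × 15.366 ≈ 84.975 kt.
84.975 × 0.514 ≈ 43.68 m/s → 43.7 m/s.

43.7 m/s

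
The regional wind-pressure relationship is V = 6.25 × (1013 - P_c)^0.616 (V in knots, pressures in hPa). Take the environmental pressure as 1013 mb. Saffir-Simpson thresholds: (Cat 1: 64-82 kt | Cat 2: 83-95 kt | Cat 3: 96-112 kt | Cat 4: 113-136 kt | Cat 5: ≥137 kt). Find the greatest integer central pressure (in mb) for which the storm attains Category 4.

Category 4 begins at V = 113 kt.
Required ΔP = (113/6.25)^(1/0.616) = 18.080^1.623 ≈ 109.88 mb.
P_c ≤ 1013 − 109.88 = 903.12, so the highest integer P_c is 903 mb.

903 mb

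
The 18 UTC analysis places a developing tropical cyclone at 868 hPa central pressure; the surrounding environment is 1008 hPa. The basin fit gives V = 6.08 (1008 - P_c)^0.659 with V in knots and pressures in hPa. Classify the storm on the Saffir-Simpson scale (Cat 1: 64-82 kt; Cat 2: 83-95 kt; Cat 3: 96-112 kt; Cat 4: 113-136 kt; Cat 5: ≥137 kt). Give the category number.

ΔP = 1008 − 868 = 140 hPa.
V ≈ 6.08 × 140^0.659 = 6.08 × 25.96 ≈ 158 kt.
158 kt falls in the Category 5 band.

5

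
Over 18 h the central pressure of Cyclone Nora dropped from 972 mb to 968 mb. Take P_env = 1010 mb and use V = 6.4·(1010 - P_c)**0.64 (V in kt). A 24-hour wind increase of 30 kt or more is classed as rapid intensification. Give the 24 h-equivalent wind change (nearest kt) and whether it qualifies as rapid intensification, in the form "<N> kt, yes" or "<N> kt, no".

6 kt, no

V₁: ΔP = 38, V ≈ 6.4 × 38^0.64 ≈ 65.65 kt.
V₂: ΔP = 42, V ≈ 6.4 × 42^0.64 ≈ 69.99 kt.
ΔV over 18 h = 4.34 kt → 24 h equivalent = 4.34 × 24/18 ≈ 5.79 kt.
6 kt < 30 kt ⇒ not rapid intensification.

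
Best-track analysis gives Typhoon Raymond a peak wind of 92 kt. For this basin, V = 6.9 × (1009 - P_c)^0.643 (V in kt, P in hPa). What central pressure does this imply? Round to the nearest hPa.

953 hPa

ΔP = (V / 6.9)^(1/0.643) = (92/6.9)^1.555.
92/6.9 = 13.333; 13.333^1.555 ≈ 56.17 hPa.
P_c = 1009 − 56.17 = 952.83 ≈ 953 hPa.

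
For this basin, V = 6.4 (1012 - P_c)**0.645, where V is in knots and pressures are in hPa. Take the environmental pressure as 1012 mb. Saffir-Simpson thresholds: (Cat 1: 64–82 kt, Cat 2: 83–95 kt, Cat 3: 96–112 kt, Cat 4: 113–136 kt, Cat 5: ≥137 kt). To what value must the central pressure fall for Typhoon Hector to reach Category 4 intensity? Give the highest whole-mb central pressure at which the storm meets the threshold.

Category 4 begins at V = 113 kt.
Required ΔP = (113/6.4)^(1/0.645) = 17.656^1.550 ≈ 85.74 mb.
P_c ≤ 1012 − 85.74 = 926.26, so the highest integer P_c is 926 mb.

926 mb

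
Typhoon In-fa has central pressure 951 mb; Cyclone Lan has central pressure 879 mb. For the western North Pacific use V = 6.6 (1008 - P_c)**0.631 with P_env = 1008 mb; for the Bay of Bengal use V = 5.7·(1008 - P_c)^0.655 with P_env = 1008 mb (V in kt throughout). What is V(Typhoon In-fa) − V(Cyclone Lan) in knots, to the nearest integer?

-53 kt

Typhoon In-fa: ΔP = 57; V ≈ 6.6 × 57^0.631 ≈ 84.63 kt.
Cyclone Lan: ΔP = 129; V ≈ 5.7 × 129^0.655 ≈ 137.50 kt.
Difference ≈ 84.63 − 137.50 = -52.87 → -53 kt.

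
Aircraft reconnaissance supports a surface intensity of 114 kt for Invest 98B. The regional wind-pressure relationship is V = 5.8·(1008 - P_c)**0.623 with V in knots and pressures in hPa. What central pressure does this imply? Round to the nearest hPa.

ΔP = (V / 5.8)^(1/0.623) = (114/5.8)^1.605.
114/5.8 = 19.655; 19.655^1.605 ≈ 119.18 hPa.
P_c = 1008 − 119.18 = 888.82 ≈ 889 hPa.

889 hPa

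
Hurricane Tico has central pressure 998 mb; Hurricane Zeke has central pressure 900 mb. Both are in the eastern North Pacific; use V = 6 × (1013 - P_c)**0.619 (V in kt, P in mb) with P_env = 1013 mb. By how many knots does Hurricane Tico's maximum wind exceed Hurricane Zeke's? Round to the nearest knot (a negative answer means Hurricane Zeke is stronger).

-80 kt

Hurricane Tico: ΔP = 15; V ≈ 6 × 15^0.619 ≈ 32.07 kt.
Hurricane Zeke: ΔP = 113; V ≈ 6 × 113^0.619 ≈ 111.95 kt.
Difference ≈ 32.07 − 111.95 = -79.88 → -80 kt.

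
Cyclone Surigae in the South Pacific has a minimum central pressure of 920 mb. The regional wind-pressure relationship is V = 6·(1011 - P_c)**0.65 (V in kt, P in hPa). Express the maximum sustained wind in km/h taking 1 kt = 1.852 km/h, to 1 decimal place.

ΔP = 1011 − 920 = 91 mb.
V ≈ 6 × 91^0.65 = 6 × 18.766 ≈ 112.597 kt.
112.597 × 1.852 ≈ 208.53 km/h → 208.5 km/h.

208.5 km/h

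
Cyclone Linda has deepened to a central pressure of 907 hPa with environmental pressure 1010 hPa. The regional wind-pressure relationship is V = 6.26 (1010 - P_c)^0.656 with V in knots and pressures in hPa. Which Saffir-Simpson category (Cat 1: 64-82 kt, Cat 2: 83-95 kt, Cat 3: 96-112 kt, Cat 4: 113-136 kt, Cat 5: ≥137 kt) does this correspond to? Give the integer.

4

ΔP = 1010 − 907 = 103 hPa.
V ≈ 6.26 × 103^0.656 = 6.26 × 20.91 ≈ 131 kt.
131 kt falls in the Category 4 band.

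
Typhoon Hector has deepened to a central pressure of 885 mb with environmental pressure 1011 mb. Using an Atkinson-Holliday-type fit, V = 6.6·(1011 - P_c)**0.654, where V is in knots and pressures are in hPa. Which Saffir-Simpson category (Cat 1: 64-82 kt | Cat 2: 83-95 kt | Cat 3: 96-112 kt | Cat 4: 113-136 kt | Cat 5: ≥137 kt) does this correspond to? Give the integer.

5

ΔP = 1011 − 885 = 126 mb.
V ≈ 6.6 × 126^0.654 = 6.6 × 23.64 ≈ 156 kt.
156 kt falls in the Category 5 band.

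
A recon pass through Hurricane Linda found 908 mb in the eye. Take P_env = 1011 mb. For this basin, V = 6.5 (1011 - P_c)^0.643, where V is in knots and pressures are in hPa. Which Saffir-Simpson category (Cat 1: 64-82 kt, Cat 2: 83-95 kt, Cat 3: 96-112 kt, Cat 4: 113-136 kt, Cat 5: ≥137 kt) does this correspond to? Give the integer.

4

ΔP = 1011 − 908 = 103 mb.
V ≈ 6.5 × 103^0.643 = 6.5 × 19.69 ≈ 128 kt.
128 kt falls in the Category 4 band.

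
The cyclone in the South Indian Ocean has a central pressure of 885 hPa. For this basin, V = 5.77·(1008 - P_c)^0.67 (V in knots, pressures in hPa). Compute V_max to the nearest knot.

145 kt

ΔP = 1008 − 885 = 123 hPa.
123^0.67 ≈ 25.133.
V ≈ 5.77 × 25.133 ≈ 145.0 kt.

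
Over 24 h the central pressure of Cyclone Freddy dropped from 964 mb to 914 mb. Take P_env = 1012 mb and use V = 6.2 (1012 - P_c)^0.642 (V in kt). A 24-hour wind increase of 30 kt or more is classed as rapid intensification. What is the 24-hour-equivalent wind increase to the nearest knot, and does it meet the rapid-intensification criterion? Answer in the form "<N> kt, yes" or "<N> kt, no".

43 kt, yes

V₁: ΔP = 48, V ≈ 6.2 × 48^0.642 ≈ 74.43 kt.
V₂: ΔP = 98, V ≈ 6.2 × 98^0.642 ≈ 117.70 kt.
ΔV over 24 h = 43.27 kt → 24 h equivalent = 43.27 × 24/24 ≈ 43.27 kt.
43 kt ≥ 30 kt ⇒ rapid intensification.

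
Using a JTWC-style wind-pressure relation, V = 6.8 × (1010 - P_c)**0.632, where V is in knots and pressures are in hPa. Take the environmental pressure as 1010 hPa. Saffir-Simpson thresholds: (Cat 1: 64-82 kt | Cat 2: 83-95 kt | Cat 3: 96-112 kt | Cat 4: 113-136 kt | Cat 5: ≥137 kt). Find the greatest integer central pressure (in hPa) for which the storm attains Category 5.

894 hPa

Category 5 begins at V = 137 kt.
Required ΔP = (137/6.8)^(1/0.632) = 20.147^1.582 ≈ 115.78 hPa.
P_c ≤ 1010 − 115.78 = 894.22, so the highest integer P_c is 894 hPa.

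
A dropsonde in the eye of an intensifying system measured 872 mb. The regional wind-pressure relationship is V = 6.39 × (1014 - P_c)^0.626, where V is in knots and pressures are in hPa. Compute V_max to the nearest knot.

142 kt

ΔP = 1014 − 872 = 142 mb.
142^0.626 ≈ 22.250.
V ≈ 6.39 × 22.250 ≈ 142.2 kt.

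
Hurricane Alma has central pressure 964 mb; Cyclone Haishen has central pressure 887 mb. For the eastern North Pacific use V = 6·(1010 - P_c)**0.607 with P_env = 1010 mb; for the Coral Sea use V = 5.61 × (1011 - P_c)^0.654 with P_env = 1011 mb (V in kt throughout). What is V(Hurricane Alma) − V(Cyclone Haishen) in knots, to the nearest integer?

-70 kt

Hurricane Alma: ΔP = 46; V ≈ 6 × 46^0.607 ≈ 61.30 kt.
Cyclone Haishen: ΔP = 124; V ≈ 5.61 × 124^0.654 ≈ 131.24 kt.
Difference ≈ 61.30 − 131.24 = -69.94 → -70 kt.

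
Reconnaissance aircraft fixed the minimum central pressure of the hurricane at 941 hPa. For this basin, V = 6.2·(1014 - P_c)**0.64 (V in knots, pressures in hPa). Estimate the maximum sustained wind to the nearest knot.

97 kt

ΔP = 1014 − 941 = 73 hPa.
73^0.64 ≈ 15.579.
V ≈ 6.2 × 15.579 ≈ 96.6 kt.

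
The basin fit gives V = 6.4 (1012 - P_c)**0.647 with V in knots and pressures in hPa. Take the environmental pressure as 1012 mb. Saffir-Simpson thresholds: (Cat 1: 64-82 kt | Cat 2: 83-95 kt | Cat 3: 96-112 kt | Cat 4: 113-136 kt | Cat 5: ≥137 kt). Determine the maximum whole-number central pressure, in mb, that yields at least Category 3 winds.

Category 3 begins at V = 96 kt.
Required ΔP = (96/6.4)^(1/0.647) = 15.000^1.546 ≈ 65.73 mb.
P_c ≤ 1012 − 65.73 = 946.27, so the highest integer P_c is 946 mb.

946 mb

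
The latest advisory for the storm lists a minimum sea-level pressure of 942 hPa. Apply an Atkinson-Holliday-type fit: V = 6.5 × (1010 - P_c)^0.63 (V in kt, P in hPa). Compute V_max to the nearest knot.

ΔP = 1010 − 942 = 68 hPa.
68^0.63 ≈ 14.272.
V ≈ 6.5 × 14.272 ≈ 92.8 kt.

93 kt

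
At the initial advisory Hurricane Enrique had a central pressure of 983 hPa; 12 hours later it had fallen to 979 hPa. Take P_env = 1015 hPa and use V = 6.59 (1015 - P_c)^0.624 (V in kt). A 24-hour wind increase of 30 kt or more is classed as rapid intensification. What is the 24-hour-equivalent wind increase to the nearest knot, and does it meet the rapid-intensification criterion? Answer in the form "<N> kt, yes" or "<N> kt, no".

9 kt, no

V₁: ΔP = 32, V ≈ 6.59 × 32^0.624 ≈ 57.29 kt.
V₂: ΔP = 36, V ≈ 6.59 × 36^0.624 ≈ 61.66 kt.
ΔV over 12 h = 4.37 kt → 24 h equivalent = 4.37 × 24/12 ≈ 8.74 kt.
9 kt < 30 kt ⇒ not rapid intensification.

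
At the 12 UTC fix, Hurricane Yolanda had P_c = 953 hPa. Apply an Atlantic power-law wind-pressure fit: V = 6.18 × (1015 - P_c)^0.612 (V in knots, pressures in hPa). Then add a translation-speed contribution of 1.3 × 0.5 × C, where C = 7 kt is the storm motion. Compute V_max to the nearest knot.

82 kt

ΔP = 1015 − 953 = 62 hPa.
62^0.612 ≈ 12.501.
V ≈ 6.18 × 12.501 ≈ 77.3 kt.
Translation term: 1.3 × 0.5 × 7 = 4.55 kt.
Corrected V ≈ 81.85 kt → 82 kt.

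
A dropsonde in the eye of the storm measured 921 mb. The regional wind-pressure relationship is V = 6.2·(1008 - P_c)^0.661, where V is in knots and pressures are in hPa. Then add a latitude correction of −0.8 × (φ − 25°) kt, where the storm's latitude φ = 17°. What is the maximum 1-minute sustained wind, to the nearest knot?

125 kt

ΔP = 1008 − 921 = 87 mb.
87^0.661 ≈ 19.144.
V ≈ 6.2 × 19.144 ≈ 118.7 kt.
Latitude correction: −0.8 × (17 − 25) = 6.4 kt.
Corrected V ≈ 125.1 kt → 125 kt.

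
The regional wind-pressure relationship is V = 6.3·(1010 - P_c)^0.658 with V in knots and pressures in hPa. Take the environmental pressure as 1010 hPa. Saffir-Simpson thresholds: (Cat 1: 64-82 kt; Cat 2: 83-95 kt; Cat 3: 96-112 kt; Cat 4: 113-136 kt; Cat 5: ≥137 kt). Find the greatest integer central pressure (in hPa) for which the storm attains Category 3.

Category 3 begins at V = 96 kt.
Required ΔP = (96/6.3)^(1/0.658) = 15.238^1.520 ≈ 62.77 hPa.
P_c ≤ 1010 − 62.77 = 947.23, so the highest integer P_c is 947 hPa.

947 hPa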